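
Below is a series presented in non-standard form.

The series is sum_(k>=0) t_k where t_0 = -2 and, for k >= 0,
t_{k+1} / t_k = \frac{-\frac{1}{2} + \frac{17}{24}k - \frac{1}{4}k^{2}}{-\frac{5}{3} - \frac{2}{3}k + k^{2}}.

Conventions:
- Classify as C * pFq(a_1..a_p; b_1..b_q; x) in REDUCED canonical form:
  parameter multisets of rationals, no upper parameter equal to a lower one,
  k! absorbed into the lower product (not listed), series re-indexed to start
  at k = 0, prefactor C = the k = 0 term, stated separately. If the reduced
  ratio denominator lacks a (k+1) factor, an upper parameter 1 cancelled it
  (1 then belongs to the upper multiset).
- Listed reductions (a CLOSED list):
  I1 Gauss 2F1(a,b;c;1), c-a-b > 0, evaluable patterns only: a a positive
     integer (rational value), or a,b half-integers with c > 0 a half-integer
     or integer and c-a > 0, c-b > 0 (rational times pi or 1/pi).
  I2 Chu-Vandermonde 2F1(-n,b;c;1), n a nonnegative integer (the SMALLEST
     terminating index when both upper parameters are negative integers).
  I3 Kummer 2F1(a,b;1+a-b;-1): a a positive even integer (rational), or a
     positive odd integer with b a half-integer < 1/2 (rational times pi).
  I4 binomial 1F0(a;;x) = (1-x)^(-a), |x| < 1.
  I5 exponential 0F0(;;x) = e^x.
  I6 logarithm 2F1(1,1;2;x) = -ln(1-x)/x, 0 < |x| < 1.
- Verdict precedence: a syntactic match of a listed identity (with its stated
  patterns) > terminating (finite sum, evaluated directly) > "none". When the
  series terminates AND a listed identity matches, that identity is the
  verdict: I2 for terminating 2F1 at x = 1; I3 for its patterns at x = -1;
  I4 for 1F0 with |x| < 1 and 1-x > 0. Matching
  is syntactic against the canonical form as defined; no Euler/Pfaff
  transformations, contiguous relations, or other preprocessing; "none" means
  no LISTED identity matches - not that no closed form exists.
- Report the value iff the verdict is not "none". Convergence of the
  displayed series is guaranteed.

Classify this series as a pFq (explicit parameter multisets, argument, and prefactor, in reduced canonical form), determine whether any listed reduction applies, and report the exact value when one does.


The series (x = -\frac{1}{4}) is 2F1: upper {-\frac{3}{2}, -\frac{4}{3}}, lower {-\frac{5}{3}}, prefactor -2. Verdict: no listed reduction: x = -\frac{1}{4} and upper {-\frac{3}{2}, -\frac{4}{3}} fail every I1-I6 pattern.

First insight: x = -\frac{1}{4} and the expanded ratio factors over Q; C = -2, roots give parameters.
Consecutive-term ratio: r(k) = -\frac{1}{4} * (k-\frac{3}{2}) (k-\frac{4}{3}) / [(k-\frac{5}{3}) (k+1)] - rational in k, leading ratio -\frac{1}{4}; with t_0 = -2, classification follows.


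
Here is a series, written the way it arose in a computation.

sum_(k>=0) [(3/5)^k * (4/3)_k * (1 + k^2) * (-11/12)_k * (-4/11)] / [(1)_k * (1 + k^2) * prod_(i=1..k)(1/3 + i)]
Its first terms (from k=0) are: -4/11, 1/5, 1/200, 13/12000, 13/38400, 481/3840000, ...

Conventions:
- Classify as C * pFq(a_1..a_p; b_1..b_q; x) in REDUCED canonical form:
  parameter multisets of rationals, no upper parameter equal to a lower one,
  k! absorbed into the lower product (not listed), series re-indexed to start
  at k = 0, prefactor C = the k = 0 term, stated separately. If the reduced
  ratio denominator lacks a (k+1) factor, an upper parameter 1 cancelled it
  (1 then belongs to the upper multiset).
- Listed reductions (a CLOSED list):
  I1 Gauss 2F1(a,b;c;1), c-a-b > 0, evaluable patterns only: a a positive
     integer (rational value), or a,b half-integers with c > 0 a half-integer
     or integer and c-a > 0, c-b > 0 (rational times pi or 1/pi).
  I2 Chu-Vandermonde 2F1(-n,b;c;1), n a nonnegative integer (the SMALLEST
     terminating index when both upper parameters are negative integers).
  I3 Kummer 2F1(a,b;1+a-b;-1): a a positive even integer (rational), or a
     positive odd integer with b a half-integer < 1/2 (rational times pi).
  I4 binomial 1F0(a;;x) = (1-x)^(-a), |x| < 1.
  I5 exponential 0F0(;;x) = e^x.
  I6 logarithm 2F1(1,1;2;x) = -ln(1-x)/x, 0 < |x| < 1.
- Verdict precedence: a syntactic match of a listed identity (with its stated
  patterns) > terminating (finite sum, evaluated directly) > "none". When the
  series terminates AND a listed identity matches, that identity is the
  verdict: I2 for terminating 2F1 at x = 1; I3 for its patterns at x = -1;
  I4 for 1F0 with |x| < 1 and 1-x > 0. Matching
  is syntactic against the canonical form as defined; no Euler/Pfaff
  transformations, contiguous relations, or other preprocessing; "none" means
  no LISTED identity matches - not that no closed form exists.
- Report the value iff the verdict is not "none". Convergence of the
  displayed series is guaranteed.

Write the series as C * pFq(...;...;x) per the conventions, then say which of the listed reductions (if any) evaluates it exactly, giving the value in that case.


This is -4/11 * 1F0(-11/12; -; 3/5) in reduced canonical form. Verdict: the I4 binomial reduction applies (the 1F0 binomial series: exponent 11/12, x = 3/5). Sum: (-4/11) * (2/5)^(11/12).

Key step: t_0 being -4/11, the parameter 4/3 appears in both the upper and lower lists and cancels (alongside the other common factor).
Consecutive-term ratio: r(k) = (3/5) * (k-11/12) / [(k+1)] ; factor over Q: parameters, x = (3/5), and C = -4/11.


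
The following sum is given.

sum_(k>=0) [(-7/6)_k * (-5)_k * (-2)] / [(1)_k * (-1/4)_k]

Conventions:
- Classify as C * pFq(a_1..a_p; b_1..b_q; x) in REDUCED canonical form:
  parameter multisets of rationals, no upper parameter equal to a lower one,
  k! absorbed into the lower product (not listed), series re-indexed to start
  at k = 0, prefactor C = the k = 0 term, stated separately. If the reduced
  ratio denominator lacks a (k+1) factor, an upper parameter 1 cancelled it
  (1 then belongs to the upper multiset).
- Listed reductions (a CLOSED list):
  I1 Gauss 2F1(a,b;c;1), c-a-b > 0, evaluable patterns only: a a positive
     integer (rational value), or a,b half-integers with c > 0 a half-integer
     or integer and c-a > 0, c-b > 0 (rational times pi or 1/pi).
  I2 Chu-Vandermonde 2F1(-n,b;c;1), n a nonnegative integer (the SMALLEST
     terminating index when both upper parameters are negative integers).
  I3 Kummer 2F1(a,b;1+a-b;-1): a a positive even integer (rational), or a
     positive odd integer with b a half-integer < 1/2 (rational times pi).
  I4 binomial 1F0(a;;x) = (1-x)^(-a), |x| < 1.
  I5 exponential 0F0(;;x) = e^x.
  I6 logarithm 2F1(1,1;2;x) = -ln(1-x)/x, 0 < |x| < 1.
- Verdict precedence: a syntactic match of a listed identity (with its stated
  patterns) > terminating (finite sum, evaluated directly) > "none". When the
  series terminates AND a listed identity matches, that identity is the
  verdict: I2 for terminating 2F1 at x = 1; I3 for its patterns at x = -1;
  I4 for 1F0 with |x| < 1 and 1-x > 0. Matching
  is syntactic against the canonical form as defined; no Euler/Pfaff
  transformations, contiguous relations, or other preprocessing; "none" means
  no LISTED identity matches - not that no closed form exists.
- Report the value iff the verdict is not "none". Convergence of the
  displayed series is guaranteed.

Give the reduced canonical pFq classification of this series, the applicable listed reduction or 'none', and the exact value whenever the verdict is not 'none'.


Key observation: t_0 being -2, (1)_k (prefactor -2) is k! itself.
Step ratio: r(k) = 1 * (k-5) (k-7/6) / [(k-1/4) (k+1)] - rational in k. x = 1; t_0 = -2; negate the roots.

Canonical form: C = -2 times 2F1 with upper {-5, -7/6}, lower {-1/4}, x = 1. Verdict: the Chu-Vandermonde identity I2 fires (terminating 2F1 at x = 1 with n = 5, b = -7/6, c = -1/4). Sum: 127558/2187.


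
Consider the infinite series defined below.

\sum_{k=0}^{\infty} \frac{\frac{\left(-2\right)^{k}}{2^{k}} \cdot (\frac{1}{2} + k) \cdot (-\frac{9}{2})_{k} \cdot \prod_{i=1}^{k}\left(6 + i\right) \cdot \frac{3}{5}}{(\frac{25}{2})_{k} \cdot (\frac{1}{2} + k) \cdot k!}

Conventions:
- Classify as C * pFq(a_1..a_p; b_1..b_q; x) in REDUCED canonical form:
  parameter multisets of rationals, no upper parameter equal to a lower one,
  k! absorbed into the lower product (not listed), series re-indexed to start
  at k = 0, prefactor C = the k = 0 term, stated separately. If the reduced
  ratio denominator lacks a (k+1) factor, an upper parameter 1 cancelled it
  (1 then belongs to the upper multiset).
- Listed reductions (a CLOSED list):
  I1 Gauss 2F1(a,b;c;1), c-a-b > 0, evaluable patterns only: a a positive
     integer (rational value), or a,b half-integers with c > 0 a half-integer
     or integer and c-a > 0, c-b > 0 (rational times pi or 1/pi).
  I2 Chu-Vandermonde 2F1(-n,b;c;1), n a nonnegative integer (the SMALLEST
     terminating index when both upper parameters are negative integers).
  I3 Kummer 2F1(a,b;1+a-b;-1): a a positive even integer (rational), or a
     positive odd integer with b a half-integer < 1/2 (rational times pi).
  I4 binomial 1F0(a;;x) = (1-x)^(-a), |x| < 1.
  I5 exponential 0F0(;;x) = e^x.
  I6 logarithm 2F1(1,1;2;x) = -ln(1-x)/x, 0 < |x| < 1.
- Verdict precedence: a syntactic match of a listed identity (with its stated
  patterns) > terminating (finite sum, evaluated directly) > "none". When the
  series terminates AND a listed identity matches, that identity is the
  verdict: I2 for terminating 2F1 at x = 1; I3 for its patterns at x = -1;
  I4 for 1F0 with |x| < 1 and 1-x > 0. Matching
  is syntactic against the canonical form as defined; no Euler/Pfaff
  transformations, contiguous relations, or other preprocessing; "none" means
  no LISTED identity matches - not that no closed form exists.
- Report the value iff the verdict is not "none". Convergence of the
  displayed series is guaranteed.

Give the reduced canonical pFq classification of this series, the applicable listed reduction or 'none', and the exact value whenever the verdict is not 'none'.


x = -1 here; the reduced form reads 2F1, upper {-\frac{9}{2}, 7}, lower {\frac{25}{2}}, C = \frac{3}{5}. Verdict: Kummer's theorem (I3) matches (x = -1; c = \frac{25}{2} equals 1+a-b for upper {-\frac{9}{2}, 7}: listed pattern). Value: \frac{200783583}{134217728} \cdot \pi.

First insight: t_0 being \frac{3}{5}, striking the common factor k + 1/2 reduces the term (prefactor 3/5).
Term ratio: r(k) = -1 * (k-\frac{9}{2}) (k+7) / [(k+\frac{25}{2}) (k+1)] - rational in k, leading ratio -1; with t_0 = \frac{3}{5}, classification follows.


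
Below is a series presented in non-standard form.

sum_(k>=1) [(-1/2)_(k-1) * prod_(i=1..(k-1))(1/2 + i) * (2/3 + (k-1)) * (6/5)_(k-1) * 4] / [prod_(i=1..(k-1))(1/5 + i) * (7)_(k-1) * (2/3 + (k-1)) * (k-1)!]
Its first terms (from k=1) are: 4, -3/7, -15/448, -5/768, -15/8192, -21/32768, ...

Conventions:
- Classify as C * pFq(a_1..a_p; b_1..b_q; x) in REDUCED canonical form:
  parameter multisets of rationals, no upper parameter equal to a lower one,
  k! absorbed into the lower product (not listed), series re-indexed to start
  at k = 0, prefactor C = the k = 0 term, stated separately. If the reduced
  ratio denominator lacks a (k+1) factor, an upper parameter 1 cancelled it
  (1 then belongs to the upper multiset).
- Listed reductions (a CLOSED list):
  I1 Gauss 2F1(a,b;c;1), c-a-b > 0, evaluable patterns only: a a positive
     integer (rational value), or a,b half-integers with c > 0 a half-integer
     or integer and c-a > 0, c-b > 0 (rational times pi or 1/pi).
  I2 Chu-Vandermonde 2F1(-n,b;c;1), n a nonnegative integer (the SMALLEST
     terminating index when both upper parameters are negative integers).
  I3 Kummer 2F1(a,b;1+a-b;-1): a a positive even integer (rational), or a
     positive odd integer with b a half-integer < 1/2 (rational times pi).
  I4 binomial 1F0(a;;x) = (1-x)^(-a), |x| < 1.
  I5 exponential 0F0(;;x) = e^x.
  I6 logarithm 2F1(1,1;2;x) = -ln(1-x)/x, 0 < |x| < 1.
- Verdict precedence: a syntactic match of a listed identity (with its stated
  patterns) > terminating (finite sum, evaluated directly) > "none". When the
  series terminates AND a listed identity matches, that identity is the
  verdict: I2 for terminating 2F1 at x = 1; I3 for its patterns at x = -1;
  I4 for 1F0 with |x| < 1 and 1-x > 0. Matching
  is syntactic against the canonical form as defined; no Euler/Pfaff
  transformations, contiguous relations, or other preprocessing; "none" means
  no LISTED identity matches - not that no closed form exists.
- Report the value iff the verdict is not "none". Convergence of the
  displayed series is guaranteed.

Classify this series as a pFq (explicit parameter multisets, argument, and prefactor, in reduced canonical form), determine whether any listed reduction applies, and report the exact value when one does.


Reduced: x = 1, 2F1, upper = {-1/2, 3/2}, lower = {7}, C = 4. Verdict at x = 1: Gauss (I1, half-integer pattern) matches (x = 1; upper {-1/2, 3/2} half-integers, c = 7 in the evaluable pattern). Hence: (2097152/189189) / pi.

First insight: with t_0 = 4, the running product (C = 4, x = 1) telescopes to a rising factorial.
Term ratio: r(k) = 1 * (k-1/2) (k+3/2) / [(k+7) (k+1)] - rational in k. x = 1; t_0 = 4; negate the roots.


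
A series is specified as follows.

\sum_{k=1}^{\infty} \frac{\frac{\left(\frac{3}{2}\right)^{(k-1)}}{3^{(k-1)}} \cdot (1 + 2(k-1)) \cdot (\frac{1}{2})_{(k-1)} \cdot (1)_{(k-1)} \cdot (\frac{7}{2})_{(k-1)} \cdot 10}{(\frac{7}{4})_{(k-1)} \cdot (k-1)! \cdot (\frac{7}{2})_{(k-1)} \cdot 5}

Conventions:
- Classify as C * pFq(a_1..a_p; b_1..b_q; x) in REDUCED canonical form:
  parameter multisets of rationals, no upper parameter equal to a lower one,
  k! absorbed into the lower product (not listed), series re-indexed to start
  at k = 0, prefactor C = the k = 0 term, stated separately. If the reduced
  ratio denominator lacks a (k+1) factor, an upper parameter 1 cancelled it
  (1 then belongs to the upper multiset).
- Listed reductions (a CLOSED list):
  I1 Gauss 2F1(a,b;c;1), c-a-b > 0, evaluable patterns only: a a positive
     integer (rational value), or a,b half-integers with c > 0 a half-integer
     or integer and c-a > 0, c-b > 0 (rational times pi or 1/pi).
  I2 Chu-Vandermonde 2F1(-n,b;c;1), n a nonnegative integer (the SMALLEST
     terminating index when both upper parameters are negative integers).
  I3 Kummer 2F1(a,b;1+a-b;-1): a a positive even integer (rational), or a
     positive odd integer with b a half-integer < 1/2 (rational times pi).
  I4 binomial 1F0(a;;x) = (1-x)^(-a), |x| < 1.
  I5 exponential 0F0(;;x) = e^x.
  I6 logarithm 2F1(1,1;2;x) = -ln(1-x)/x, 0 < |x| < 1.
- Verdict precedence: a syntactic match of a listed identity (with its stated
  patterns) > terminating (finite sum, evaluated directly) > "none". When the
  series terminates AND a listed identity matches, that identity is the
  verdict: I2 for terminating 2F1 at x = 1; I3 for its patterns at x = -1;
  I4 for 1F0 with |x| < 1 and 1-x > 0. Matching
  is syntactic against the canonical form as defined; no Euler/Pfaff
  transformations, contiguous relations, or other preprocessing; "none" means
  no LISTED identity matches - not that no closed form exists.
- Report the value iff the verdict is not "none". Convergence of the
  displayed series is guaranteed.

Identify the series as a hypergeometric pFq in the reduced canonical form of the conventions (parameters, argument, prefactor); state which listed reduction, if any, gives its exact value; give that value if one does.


Canonical form: C = 2 times 2F1 with upper {1, \frac{3}{2}}, lower {\frac{7}{4}}, x = \frac{1}{2}. Verdict: none here - no I1-I6 shape fits x = \frac{1}{2} with lower {\frac{7}{4}}.

Structural cue: t_0 = 2 here, and the constant factors (C = 2) combine into one prefactor.
Adjacent-term ratio: r(k) = \frac{1}{2} * (k+1) (k+\frac{3}{2}) / [(k+\frac{7}{4}) (k+1)] - rational in k, leading ratio \frac{1}{2}; with t_0 = 2, classification follows.


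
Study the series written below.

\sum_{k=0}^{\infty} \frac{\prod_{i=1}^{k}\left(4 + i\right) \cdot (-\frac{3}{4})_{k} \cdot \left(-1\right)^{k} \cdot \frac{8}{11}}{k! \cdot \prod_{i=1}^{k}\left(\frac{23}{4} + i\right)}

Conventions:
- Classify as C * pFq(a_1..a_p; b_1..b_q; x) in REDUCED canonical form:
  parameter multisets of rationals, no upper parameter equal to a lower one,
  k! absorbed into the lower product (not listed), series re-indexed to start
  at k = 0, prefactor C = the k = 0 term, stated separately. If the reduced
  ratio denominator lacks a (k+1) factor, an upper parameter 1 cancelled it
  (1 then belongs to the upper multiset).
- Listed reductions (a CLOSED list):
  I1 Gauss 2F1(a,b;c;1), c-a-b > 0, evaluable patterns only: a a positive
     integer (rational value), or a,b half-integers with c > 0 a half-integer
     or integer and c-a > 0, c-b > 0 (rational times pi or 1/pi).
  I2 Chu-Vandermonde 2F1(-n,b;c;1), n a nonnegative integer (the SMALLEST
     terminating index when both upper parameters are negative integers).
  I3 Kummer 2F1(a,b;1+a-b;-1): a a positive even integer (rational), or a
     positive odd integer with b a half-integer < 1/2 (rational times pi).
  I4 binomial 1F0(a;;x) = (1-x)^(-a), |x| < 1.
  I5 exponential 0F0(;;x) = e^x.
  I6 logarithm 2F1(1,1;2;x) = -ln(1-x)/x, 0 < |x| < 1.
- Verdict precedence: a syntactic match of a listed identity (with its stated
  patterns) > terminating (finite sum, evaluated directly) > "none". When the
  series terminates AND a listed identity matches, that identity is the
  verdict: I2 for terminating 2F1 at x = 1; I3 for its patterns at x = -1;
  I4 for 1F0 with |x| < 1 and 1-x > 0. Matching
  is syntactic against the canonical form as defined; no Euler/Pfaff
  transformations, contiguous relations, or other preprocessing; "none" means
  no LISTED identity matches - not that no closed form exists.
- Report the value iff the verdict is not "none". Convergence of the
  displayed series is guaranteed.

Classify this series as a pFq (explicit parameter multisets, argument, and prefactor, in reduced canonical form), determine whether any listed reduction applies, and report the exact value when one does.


Prefactor \frac{8}{11}, argument -1: 2F1 with upper {-\frac{3}{4}, 5} over lower {\frac{27}{4}}. Verdict: none (x = -1): each listed identity misses the multisets {-\frac{3}{4}, 5} ; {\frac{27}{4}}.

Key observation: x = -1 and the lower running product (C = 8/11, x = -1) is a rising factorial.
Step ratio: r(k) = -1 * (k-\frac{3}{4}) (k+5) / [(k+\frac{27}{4}) (k+1)] - poly over poly, x = -1 from leading terms; C = \frac{8}{11} at k = 0.


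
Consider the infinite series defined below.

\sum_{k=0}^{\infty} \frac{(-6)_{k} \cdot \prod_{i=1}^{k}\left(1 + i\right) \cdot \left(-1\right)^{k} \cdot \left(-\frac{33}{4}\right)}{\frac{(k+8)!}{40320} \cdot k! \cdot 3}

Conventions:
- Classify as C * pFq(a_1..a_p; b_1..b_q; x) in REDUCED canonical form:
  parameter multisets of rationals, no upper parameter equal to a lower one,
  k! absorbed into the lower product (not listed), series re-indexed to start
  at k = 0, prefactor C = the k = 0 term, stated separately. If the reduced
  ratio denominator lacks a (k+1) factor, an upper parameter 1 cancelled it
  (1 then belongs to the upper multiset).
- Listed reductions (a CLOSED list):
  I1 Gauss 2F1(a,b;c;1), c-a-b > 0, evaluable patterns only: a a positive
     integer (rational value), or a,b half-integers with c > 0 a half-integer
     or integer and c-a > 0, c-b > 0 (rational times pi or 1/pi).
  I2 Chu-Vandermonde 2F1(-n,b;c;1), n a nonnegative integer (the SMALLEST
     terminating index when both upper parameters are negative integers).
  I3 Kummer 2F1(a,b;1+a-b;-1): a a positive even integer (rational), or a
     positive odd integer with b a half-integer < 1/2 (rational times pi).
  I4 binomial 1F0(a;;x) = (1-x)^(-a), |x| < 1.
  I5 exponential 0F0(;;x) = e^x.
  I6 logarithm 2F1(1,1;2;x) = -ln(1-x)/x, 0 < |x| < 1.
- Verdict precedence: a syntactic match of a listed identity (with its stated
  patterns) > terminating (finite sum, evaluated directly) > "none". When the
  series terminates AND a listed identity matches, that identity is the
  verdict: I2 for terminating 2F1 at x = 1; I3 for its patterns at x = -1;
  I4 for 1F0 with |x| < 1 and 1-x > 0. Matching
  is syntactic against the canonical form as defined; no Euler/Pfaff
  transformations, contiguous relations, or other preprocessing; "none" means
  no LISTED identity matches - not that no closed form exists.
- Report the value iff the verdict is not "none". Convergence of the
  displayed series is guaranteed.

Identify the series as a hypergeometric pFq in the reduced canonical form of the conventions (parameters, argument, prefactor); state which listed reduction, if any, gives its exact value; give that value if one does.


Classification (C = -\frac{11}{4}): 2F1 with upper {-6, 2}, lower {9}, argument x = -1. Verdict (x = -1): Kummer (I3) applies (x = -1; c = 9 equals 1+a-b for upper {-6, 2}: listed pattern). Hence: -11.

The tell: t_0 = -\frac{11}{4} here, and the constant factors (prefactor -11/4) combine into one prefactor.
Consecutive-term ratio: r(k) = -1 * (k-6) (k+2) / [(k+9) (k+1)] - rational in k. x = -1; t_0 = -\frac{11}{4}; negate the roots.


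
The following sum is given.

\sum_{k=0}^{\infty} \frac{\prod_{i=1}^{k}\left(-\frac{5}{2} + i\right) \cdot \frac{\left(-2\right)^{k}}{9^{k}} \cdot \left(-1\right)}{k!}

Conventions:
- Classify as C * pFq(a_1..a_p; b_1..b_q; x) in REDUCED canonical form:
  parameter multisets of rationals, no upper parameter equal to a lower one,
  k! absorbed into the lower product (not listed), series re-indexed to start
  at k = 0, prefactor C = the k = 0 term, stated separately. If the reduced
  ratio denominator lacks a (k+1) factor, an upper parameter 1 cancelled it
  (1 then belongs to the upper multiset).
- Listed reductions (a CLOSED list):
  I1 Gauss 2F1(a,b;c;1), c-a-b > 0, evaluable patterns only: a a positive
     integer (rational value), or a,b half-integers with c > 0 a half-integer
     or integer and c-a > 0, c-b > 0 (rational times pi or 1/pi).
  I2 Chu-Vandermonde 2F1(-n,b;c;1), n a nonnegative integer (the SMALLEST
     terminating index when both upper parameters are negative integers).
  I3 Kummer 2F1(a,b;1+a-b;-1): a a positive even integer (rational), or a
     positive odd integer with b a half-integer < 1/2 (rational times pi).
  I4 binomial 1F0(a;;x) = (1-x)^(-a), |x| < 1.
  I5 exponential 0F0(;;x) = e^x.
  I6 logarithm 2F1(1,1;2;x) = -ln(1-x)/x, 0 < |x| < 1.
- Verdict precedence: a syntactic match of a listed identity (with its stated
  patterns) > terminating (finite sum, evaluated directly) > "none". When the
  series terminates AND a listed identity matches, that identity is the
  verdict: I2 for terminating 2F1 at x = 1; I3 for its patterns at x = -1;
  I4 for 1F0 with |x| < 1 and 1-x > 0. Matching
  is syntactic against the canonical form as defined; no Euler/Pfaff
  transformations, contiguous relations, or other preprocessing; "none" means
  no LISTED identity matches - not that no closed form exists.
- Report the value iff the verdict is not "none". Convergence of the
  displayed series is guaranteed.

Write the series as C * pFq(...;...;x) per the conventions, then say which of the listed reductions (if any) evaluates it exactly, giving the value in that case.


x = -\frac{2}{9} here; the reduced form reads 1F0, upper {-\frac{3}{2}}, lower {-}, C = -1. Verdict: this is binomial (I4) (the 1F0 binomial series: exponent 3/2, x = -\frac{2}{9}). Exact value: \left(-1\right) \cdot \left(\frac{11}{9}\right)^{\frac{3}{2}}.

First insight: t_0 being -1, the two geometric factors (C = -1) combine into one argument.
Ratio: r(k) = -\frac{2}{9} * (k-\frac{3}{2}) / [(k+1)] - rational in k. x = -\frac{2}{9}; t_0 = -1; negate the roots.


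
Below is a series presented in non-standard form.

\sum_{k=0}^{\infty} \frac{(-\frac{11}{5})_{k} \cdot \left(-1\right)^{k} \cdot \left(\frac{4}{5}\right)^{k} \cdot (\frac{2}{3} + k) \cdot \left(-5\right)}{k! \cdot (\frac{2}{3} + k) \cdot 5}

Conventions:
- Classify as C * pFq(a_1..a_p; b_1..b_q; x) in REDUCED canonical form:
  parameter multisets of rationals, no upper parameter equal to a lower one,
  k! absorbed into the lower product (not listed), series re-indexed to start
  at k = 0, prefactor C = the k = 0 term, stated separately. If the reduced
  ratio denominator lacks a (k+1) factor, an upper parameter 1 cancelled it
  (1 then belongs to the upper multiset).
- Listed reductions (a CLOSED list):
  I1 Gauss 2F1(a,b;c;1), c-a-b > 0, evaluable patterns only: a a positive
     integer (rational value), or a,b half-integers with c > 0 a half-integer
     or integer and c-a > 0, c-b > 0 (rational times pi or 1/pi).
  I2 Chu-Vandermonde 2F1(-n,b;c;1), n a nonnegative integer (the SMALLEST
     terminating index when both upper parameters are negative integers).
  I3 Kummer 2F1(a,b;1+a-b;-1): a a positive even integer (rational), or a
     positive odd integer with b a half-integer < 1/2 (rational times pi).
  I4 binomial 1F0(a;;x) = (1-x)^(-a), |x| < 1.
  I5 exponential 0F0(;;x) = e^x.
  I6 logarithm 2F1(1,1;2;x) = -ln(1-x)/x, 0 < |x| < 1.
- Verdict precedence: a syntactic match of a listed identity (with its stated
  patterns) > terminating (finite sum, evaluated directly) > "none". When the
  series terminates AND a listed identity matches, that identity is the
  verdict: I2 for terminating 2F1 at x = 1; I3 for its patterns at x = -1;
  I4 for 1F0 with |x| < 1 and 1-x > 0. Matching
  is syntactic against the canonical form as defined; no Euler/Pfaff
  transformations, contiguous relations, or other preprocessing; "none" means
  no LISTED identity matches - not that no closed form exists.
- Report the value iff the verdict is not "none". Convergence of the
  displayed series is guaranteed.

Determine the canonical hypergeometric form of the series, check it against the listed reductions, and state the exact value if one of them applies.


Canonical form: C = -1 times 1F0 with upper {-\frac{11}{5}}, lower {-}, x = -\frac{4}{5}. Verdict at x = -\frac{4}{5}: the I4 binomial reduction matches (the 1F0 binomial series: exponent 11/5, x = -\frac{4}{5}). Exact value: \left(-1\right) \cdot \left(\frac{9}{5}\right)^{\frac{11}{5}}.

Key observation: t_0 being -1, the constant factors (prefactor -1) combine into one prefactor.
Term ratio: r(k) = -\frac{4}{5} * (k-\frac{11}{5}) / [(k+1)] - rational in k, leading ratio -\frac{4}{5}; with t_0 = -1, classification follows.


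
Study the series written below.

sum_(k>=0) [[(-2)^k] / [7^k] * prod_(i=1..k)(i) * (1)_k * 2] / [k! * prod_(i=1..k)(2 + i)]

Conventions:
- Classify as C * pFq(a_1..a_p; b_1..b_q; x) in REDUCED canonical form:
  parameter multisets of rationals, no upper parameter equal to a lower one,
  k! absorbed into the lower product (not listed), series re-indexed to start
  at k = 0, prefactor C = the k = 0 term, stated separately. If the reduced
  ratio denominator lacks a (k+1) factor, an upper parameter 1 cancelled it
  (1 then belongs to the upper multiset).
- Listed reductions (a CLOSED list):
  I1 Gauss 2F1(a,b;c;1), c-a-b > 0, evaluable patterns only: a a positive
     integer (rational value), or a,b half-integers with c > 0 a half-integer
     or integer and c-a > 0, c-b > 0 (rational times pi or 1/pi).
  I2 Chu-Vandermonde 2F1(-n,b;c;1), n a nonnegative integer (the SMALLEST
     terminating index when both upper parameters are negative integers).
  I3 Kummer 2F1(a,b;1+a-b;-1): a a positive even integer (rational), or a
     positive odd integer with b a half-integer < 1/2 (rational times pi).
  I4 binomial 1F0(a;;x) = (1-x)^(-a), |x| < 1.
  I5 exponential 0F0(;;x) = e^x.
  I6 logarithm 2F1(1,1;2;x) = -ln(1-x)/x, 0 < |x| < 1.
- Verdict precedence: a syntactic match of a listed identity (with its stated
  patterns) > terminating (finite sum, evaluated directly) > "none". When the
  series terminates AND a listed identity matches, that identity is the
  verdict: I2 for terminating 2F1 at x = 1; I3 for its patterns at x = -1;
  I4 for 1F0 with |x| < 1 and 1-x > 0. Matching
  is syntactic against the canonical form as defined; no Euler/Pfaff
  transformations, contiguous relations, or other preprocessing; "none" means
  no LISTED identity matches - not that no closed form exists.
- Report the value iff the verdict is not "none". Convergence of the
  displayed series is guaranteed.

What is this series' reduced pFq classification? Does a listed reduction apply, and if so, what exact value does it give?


Prefactor 2, argument -2/7: 2F1 with upper {1, 1} over lower {3}. Verdict: none (x = -2/7): each listed identity misses the multisets {1, 1} ; {3}.

Structural cue: x = (-2/7) and the two geometric factors (C = 2, x = -2/7) combine into one argument.
Term ratio: r(k) = (-2/7) * (k+1) (k+1) / [(k+3) (k+1)] - rational in k. x = (-2/7); t_0 = 2; negate the roots.


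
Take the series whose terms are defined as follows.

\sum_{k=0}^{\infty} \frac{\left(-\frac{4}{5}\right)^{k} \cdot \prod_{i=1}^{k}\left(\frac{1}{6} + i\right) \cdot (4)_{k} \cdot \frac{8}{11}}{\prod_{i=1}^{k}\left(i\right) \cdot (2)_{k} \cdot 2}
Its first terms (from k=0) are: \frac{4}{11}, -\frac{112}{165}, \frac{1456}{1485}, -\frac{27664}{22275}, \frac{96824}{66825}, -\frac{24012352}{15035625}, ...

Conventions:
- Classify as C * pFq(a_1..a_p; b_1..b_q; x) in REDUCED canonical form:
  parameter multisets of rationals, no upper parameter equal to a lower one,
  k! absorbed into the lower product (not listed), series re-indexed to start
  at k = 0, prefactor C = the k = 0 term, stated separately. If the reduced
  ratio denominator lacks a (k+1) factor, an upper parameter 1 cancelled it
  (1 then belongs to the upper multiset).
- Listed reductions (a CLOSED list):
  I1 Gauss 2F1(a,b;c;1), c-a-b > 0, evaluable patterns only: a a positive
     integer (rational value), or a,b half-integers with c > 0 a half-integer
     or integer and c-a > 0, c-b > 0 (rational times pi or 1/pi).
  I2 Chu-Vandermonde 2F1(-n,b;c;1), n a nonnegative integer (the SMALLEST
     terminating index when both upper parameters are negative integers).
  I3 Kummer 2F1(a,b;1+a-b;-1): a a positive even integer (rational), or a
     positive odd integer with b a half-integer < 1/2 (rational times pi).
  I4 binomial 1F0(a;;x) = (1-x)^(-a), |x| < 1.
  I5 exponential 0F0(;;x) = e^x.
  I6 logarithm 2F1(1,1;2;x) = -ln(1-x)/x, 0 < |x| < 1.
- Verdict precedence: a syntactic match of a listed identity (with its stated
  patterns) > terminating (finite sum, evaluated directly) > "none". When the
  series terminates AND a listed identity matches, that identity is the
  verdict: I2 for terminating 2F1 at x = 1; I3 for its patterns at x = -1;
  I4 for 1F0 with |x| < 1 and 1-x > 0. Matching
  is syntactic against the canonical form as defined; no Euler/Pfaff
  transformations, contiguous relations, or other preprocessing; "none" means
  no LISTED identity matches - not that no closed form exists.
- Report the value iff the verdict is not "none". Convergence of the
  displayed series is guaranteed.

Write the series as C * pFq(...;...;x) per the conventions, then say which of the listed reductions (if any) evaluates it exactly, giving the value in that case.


Prefactor \frac{4}{11}, argument -\frac{4}{5}: 2F1 with upper {\frac{7}{6}, 4} over lower {2}. Verdict: no listed reduction: x = -\frac{4}{5} and upper {\frac{7}{6}, 4} fail every I1-I6 pattern.

Structural cue: with t_0 = \frac{4}{11}, the running product (prefactor 4/11) telescopes to a rising factorial.
Term ratio: r(k) = -\frac{4}{5} * (k+\frac{7}{6}) (k+4) / [(k+2) (k+1)] - rational in k. x = -\frac{4}{5}; t_0 = \frac{4}{11}; negate the roots.


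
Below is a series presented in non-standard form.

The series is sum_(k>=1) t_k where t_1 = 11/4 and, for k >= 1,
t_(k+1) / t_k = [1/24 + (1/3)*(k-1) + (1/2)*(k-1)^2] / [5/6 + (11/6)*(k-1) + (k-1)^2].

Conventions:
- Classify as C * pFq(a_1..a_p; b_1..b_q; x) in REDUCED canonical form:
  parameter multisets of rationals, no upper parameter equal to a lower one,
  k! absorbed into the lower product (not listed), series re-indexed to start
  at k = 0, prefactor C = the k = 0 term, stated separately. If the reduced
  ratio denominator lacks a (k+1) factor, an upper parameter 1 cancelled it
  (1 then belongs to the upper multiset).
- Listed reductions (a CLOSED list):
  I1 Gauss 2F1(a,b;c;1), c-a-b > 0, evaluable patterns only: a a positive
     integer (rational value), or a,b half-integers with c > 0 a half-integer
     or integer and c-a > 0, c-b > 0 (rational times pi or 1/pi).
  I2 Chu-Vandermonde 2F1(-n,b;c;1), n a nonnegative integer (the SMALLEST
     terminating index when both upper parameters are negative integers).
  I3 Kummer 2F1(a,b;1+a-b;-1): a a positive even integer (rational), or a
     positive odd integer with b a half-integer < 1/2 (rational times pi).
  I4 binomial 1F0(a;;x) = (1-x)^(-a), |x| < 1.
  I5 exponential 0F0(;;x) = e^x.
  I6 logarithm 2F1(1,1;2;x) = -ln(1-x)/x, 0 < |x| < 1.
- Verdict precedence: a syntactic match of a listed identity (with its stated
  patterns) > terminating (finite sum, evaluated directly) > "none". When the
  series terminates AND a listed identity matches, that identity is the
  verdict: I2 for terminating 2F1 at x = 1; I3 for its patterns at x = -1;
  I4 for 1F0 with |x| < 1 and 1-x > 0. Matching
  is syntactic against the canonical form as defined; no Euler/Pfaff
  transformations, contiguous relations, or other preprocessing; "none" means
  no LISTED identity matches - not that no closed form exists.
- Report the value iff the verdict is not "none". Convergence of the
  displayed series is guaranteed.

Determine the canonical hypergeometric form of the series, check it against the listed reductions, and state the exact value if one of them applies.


Canonical form: C = 11/4 times 2F1 with upper {1/6, 1/2}, lower {5/6}, x = 1/2. Verdict: none. Every listed pattern misses the 2F1 form at 1/2, upper {1/6, 1/2}.

Structural cue: t_0 = 11/4 here, and factor the ratio over Q (prefactor 11/4): negated roots = parameters.
Adjacent-term ratio: r(k) = (1/2) * (k+1/6) (k+1/2) / [(k+5/6) (k+1)] ; factor over Q: parameters, x = (1/2), and C = 11/4.


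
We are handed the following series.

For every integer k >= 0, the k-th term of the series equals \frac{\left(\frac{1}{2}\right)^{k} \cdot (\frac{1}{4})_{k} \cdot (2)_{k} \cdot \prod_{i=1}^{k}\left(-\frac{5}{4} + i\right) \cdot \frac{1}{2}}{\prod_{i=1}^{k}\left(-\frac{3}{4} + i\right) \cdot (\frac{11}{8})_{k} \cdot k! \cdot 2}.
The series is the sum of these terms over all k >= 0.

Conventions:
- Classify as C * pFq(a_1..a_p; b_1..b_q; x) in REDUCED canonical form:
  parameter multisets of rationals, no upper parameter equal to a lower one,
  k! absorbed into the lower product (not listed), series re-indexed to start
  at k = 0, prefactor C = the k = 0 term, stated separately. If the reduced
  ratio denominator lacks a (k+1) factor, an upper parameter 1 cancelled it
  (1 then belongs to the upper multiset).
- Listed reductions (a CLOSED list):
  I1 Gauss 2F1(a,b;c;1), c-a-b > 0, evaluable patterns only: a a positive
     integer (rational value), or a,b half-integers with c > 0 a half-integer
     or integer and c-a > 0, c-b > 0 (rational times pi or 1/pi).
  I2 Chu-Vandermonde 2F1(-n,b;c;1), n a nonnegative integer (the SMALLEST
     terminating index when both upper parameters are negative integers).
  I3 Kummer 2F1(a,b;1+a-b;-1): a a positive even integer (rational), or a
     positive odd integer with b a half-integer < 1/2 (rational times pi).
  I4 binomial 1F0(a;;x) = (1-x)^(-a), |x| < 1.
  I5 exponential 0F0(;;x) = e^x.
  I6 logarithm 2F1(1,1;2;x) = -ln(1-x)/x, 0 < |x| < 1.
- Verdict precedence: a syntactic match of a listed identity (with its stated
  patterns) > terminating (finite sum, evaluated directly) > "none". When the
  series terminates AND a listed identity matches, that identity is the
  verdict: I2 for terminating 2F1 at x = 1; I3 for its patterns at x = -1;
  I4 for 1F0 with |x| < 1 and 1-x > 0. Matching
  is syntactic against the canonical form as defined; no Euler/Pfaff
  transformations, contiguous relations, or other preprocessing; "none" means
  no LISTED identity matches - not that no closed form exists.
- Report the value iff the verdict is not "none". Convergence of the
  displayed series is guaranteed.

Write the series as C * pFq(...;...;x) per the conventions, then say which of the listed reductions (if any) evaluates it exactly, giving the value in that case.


Key step: with t_0 = \frac{1}{4}, the constant factors (C = 1/4) combine into one prefactor.
Term ratio: r(k) = \frac{1}{2} * (k-\frac{1}{4}) (k+2) / [(k+\frac{11}{8}) (k+1)] - rational in k, leading ratio \frac{1}{2}; with t_0 = \frac{1}{4}, classification follows.

With C = \frac{1}{4}: the canonical form is 2F1(-\frac{1}{4}, 2; \frac{11}{8}; \frac{1}{2}). Verdict: none - this 2F1 at x = \frac{1}{2} matches no listed pattern, and upper {-\frac{1}{4}, 2} holds no stopper.


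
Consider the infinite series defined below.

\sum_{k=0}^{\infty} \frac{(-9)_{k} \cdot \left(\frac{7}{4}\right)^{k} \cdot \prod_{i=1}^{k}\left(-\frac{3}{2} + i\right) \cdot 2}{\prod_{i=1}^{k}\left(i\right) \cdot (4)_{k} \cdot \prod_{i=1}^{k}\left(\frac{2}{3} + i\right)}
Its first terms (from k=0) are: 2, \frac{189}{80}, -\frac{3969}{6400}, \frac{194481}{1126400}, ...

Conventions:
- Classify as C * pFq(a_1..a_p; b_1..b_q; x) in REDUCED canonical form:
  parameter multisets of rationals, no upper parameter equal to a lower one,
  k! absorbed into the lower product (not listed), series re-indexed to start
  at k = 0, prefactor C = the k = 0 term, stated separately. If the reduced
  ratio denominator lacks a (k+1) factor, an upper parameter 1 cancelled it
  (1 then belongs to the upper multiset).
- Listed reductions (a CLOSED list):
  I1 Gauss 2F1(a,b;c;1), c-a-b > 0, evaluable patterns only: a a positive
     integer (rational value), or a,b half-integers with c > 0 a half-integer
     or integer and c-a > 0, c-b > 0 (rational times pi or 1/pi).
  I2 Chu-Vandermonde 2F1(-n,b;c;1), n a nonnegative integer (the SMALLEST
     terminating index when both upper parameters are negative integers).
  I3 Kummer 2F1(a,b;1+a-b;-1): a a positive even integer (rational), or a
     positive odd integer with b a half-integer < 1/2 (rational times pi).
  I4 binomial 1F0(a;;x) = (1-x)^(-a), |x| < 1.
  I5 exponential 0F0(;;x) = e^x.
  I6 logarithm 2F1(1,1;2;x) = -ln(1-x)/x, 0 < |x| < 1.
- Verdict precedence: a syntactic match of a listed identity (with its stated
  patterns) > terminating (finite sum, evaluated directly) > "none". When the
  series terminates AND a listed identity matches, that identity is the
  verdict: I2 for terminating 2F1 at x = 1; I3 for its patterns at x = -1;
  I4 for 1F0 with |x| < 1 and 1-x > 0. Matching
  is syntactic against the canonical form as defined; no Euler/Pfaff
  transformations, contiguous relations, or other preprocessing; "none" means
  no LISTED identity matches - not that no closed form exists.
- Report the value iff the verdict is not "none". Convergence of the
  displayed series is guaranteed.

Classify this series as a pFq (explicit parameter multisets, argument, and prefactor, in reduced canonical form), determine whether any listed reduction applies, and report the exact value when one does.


Reduced: x = \frac{7}{4}, 2F2, upper = {-9, -\frac{1}{2}}, lower = {\frac{5}{3}, 4}, C = 2. Verdict: terminating. With -9 upstairs the series is a 10-term polynomial sum; evaluated term by term. Its exact value is \frac{266369830685688401743}{68570492910436352000}.

Key step: with t_0 = 2, the running product (C = 2, x = 7/4) telescopes to a rising factorial.
Adjacent-term ratio: r(k) = \frac{7}{4} * (k-9) (k-\frac{1}{2}) / [(k+\frac{5}{3}) (k+4) (k+1)] - rational in k, leading ratio \frac{7}{4}; with t_0 = 2, classification follows.


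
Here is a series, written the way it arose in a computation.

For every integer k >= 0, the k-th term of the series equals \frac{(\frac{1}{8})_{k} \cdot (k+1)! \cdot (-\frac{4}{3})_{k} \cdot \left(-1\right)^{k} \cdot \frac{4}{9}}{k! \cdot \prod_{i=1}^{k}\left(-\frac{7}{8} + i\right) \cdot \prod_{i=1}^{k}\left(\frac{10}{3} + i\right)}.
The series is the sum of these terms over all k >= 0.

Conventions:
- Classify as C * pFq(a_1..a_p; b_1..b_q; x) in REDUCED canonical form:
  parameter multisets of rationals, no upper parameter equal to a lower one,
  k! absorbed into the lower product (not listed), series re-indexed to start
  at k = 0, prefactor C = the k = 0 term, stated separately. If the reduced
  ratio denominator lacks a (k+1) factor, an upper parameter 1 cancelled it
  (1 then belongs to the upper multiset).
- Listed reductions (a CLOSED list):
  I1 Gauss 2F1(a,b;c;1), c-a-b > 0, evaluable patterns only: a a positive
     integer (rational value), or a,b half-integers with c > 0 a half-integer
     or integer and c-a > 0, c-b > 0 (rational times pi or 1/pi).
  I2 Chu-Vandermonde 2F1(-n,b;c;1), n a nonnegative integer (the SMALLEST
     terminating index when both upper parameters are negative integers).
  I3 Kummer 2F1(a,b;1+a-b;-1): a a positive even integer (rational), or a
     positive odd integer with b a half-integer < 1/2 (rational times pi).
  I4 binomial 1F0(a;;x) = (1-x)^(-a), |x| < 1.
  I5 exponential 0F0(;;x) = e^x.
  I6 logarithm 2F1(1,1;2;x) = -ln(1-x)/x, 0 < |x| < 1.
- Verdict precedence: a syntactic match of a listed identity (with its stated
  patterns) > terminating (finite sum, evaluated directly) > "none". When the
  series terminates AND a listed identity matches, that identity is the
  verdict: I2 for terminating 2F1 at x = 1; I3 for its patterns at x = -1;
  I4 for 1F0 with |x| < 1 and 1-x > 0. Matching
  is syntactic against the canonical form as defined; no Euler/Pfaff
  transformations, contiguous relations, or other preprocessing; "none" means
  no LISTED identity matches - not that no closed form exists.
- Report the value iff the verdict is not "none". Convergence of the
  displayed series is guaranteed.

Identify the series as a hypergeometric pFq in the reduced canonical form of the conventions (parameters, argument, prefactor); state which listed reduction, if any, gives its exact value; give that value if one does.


This is \frac{4}{9} * 2F1(-\frac{4}{3}, 2; \frac{13}{3}; -1) in reduced canonical form. Verdict (x = -1): the Kummer evaluation I3 applies (x = -1; c = \frac{13}{3} equals 1+a-b for upper {-\frac{4}{3}, 2}: listed pattern). Its exact value is \frac{20}{27}.

Key step: t_0 = \frac{4}{9} here, and the factorial ratio (C = 4/9, x = -1) (k+a-1)!/(a-1)! is a rising factorial (a)_k.
Step ratio: r(k) = -1 * (k-\frac{4}{3}) (k+2) / [(k+\frac{13}{3}) (k+1)] ; factor over Q: parameters, x = -1, and C = \frac{4}{9}.
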